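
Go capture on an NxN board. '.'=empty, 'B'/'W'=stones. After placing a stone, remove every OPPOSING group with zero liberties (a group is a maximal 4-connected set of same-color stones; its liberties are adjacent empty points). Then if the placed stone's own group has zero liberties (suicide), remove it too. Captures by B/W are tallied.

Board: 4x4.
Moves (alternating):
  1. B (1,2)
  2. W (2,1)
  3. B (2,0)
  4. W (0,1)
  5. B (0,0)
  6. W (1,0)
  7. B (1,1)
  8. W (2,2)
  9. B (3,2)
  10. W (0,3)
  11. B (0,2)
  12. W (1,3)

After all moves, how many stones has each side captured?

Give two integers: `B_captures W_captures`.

Move 1: B@(1,2) -> caps B=0 W=0
Move 2: W@(2,1) -> caps B=0 W=0
Move 3: B@(2,0) -> caps B=0 W=0
Move 4: W@(0,1) -> caps B=0 W=0
Move 5: B@(0,0) -> caps B=0 W=0
Move 6: W@(1,0) -> caps B=0 W=1
Move 7: B@(1,1) -> caps B=0 W=1
Move 8: W@(2,2) -> caps B=0 W=1
Move 9: B@(3,2) -> caps B=0 W=1
Move 10: W@(0,3) -> caps B=0 W=1
Move 11: B@(0,2) -> caps B=0 W=1
Move 12: W@(1,3) -> caps B=0 W=4

Answer: 0 4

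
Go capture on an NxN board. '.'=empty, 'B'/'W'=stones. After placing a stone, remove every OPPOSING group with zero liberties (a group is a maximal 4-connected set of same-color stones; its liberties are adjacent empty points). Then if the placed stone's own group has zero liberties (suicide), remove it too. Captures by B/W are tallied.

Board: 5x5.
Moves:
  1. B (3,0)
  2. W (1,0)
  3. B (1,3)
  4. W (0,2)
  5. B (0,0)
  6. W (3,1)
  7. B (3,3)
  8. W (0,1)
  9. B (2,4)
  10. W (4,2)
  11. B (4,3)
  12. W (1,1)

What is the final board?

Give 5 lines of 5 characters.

Move 1: B@(3,0) -> caps B=0 W=0
Move 2: W@(1,0) -> caps B=0 W=0
Move 3: B@(1,3) -> caps B=0 W=0
Move 4: W@(0,2) -> caps B=0 W=0
Move 5: B@(0,0) -> caps B=0 W=0
Move 6: W@(3,1) -> caps B=0 W=0
Move 7: B@(3,3) -> caps B=0 W=0
Move 8: W@(0,1) -> caps B=0 W=1
Move 9: B@(2,4) -> caps B=0 W=1
Move 10: W@(4,2) -> caps B=0 W=1
Move 11: B@(4,3) -> caps B=0 W=1
Move 12: W@(1,1) -> caps B=0 W=1

Answer: .WW..
WW.B.
....B
BW.B.
..WB.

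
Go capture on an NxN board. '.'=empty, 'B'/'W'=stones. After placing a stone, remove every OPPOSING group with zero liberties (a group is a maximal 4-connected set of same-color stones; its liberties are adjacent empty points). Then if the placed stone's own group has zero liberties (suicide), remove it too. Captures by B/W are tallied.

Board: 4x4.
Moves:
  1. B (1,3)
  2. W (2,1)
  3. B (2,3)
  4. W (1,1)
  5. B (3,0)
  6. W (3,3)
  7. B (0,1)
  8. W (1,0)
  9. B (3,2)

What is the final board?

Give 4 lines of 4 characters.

Move 1: B@(1,3) -> caps B=0 W=0
Move 2: W@(2,1) -> caps B=0 W=0
Move 3: B@(2,3) -> caps B=0 W=0
Move 4: W@(1,1) -> caps B=0 W=0
Move 5: B@(3,0) -> caps B=0 W=0
Move 6: W@(3,3) -> caps B=0 W=0
Move 7: B@(0,1) -> caps B=0 W=0
Move 8: W@(1,0) -> caps B=0 W=0
Move 9: B@(3,2) -> caps B=1 W=0

Answer: .B..
WW.B
.W.B
B.B.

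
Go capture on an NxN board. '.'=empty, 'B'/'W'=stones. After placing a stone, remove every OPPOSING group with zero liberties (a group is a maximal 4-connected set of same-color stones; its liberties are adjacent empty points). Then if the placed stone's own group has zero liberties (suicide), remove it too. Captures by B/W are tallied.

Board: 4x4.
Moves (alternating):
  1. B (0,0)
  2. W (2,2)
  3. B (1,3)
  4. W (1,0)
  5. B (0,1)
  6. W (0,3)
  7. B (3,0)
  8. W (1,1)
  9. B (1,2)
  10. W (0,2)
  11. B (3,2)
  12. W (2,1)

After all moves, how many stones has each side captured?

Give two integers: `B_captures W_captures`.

Move 1: B@(0,0) -> caps B=0 W=0
Move 2: W@(2,2) -> caps B=0 W=0
Move 3: B@(1,3) -> caps B=0 W=0
Move 4: W@(1,0) -> caps B=0 W=0
Move 5: B@(0,1) -> caps B=0 W=0
Move 6: W@(0,3) -> caps B=0 W=0
Move 7: B@(3,0) -> caps B=0 W=0
Move 8: W@(1,1) -> caps B=0 W=0
Move 9: B@(1,2) -> caps B=0 W=0
Move 10: W@(0,2) -> caps B=0 W=2
Move 11: B@(3,2) -> caps B=0 W=2
Move 12: W@(2,1) -> caps B=0 W=2

Answer: 0 2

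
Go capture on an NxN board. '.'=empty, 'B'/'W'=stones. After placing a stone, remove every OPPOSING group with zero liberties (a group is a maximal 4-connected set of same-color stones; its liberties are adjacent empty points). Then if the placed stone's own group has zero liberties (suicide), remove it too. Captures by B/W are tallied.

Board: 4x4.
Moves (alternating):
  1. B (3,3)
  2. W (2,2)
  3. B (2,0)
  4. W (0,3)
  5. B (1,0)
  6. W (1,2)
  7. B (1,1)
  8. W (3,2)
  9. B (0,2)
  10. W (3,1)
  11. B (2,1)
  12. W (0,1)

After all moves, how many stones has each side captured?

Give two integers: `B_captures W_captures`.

Answer: 0 1

Derivation:
Move 1: B@(3,3) -> caps B=0 W=0
Move 2: W@(2,2) -> caps B=0 W=0
Move 3: B@(2,0) -> caps B=0 W=0
Move 4: W@(0,3) -> caps B=0 W=0
Move 5: B@(1,0) -> caps B=0 W=0
Move 6: W@(1,2) -> caps B=0 W=0
Move 7: B@(1,1) -> caps B=0 W=0
Move 8: W@(3,2) -> caps B=0 W=0
Move 9: B@(0,2) -> caps B=0 W=0
Move 10: W@(3,1) -> caps B=0 W=0
Move 11: B@(2,1) -> caps B=0 W=0
Move 12: W@(0,1) -> caps B=0 W=1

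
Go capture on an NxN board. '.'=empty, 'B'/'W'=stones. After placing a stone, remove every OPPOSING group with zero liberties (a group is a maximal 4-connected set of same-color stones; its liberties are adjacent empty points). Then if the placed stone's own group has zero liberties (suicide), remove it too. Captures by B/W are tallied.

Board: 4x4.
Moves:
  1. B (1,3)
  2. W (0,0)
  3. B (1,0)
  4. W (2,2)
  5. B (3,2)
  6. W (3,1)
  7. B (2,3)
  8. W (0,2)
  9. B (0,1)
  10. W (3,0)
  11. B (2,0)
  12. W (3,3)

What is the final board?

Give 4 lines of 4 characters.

Move 1: B@(1,3) -> caps B=0 W=0
Move 2: W@(0,0) -> caps B=0 W=0
Move 3: B@(1,0) -> caps B=0 W=0
Move 4: W@(2,2) -> caps B=0 W=0
Move 5: B@(3,2) -> caps B=0 W=0
Move 6: W@(3,1) -> caps B=0 W=0
Move 7: B@(2,3) -> caps B=0 W=0
Move 8: W@(0,2) -> caps B=0 W=0
Move 9: B@(0,1) -> caps B=1 W=0
Move 10: W@(3,0) -> caps B=1 W=0
Move 11: B@(2,0) -> caps B=1 W=0
Move 12: W@(3,3) -> caps B=1 W=1

Answer: .BW.
B..B
B.WB
WW.W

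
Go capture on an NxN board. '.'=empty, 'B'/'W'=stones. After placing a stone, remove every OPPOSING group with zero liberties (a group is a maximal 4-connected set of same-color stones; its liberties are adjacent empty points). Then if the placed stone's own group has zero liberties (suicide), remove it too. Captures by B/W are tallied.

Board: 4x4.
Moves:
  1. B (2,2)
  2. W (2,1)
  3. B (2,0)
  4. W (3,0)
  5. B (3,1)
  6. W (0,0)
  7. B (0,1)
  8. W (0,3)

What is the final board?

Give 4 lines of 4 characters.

Answer: WB.W
....
BWB.
.B..

Derivation:
Move 1: B@(2,2) -> caps B=0 W=0
Move 2: W@(2,1) -> caps B=0 W=0
Move 3: B@(2,0) -> caps B=0 W=0
Move 4: W@(3,0) -> caps B=0 W=0
Move 5: B@(3,1) -> caps B=1 W=0
Move 6: W@(0,0) -> caps B=1 W=0
Move 7: B@(0,1) -> caps B=1 W=0
Move 8: W@(0,3) -> caps B=1 W=0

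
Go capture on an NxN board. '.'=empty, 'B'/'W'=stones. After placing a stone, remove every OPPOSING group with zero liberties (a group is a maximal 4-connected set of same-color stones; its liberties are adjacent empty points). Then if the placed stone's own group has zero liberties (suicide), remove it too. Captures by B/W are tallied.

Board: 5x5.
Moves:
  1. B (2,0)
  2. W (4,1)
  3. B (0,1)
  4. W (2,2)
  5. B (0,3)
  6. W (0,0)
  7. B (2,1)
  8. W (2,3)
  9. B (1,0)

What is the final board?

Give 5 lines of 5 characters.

Answer: .B.B.
B....
BBWW.
.....
.W...

Derivation:
Move 1: B@(2,0) -> caps B=0 W=0
Move 2: W@(4,1) -> caps B=0 W=0
Move 3: B@(0,1) -> caps B=0 W=0
Move 4: W@(2,2) -> caps B=0 W=0
Move 5: B@(0,3) -> caps B=0 W=0
Move 6: W@(0,0) -> caps B=0 W=0
Move 7: B@(2,1) -> caps B=0 W=0
Move 8: W@(2,3) -> caps B=0 W=0
Move 9: B@(1,0) -> caps B=1 W=0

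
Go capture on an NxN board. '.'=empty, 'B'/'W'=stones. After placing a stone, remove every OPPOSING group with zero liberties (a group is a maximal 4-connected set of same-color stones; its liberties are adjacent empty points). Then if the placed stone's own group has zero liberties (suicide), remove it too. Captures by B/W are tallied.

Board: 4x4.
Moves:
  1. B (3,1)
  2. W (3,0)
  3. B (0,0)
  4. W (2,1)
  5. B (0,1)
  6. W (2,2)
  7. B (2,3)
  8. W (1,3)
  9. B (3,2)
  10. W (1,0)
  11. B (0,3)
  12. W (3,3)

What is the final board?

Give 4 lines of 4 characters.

Answer: BB.B
W..W
.WW.
W..W

Derivation:
Move 1: B@(3,1) -> caps B=0 W=0
Move 2: W@(3,0) -> caps B=0 W=0
Move 3: B@(0,0) -> caps B=0 W=0
Move 4: W@(2,1) -> caps B=0 W=0
Move 5: B@(0,1) -> caps B=0 W=0
Move 6: W@(2,2) -> caps B=0 W=0
Move 7: B@(2,3) -> caps B=0 W=0
Move 8: W@(1,3) -> caps B=0 W=0
Move 9: B@(3,2) -> caps B=0 W=0
Move 10: W@(1,0) -> caps B=0 W=0
Move 11: B@(0,3) -> caps B=0 W=0
Move 12: W@(3,3) -> caps B=0 W=3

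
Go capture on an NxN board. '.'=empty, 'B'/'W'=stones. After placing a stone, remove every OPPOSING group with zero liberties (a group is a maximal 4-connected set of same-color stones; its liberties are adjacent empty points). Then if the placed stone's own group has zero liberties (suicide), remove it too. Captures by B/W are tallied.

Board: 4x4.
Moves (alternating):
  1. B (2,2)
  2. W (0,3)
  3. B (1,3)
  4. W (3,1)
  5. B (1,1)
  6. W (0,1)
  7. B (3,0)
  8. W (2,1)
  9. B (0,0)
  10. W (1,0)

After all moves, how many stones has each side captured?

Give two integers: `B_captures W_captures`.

Move 1: B@(2,2) -> caps B=0 W=0
Move 2: W@(0,3) -> caps B=0 W=0
Move 3: B@(1,3) -> caps B=0 W=0
Move 4: W@(3,1) -> caps B=0 W=0
Move 5: B@(1,1) -> caps B=0 W=0
Move 6: W@(0,1) -> caps B=0 W=0
Move 7: B@(3,0) -> caps B=0 W=0
Move 8: W@(2,1) -> caps B=0 W=0
Move 9: B@(0,0) -> caps B=0 W=0
Move 10: W@(1,0) -> caps B=0 W=1

Answer: 0 1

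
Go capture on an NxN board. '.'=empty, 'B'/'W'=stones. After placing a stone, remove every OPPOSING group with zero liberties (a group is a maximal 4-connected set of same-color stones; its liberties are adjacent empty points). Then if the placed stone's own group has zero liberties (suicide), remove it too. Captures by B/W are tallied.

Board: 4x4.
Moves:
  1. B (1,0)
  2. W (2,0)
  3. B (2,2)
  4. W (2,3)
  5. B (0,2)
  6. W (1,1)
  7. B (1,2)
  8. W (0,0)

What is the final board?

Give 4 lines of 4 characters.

Answer: W.B.
.WB.
W.BW
....

Derivation:
Move 1: B@(1,0) -> caps B=0 W=0
Move 2: W@(2,0) -> caps B=0 W=0
Move 3: B@(2,2) -> caps B=0 W=0
Move 4: W@(2,3) -> caps B=0 W=0
Move 5: B@(0,2) -> caps B=0 W=0
Move 6: W@(1,1) -> caps B=0 W=0
Move 7: B@(1,2) -> caps B=0 W=0
Move 8: W@(0,0) -> caps B=0 W=1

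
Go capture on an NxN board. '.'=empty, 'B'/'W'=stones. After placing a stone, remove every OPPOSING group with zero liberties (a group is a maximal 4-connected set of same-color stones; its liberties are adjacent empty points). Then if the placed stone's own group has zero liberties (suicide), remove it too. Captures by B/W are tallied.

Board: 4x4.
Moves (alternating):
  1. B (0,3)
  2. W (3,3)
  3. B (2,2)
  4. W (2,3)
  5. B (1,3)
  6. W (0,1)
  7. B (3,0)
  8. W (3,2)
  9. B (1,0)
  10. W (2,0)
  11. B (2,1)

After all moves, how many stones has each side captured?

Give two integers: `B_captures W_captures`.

Answer: 1 0

Derivation:
Move 1: B@(0,3) -> caps B=0 W=0
Move 2: W@(3,3) -> caps B=0 W=0
Move 3: B@(2,2) -> caps B=0 W=0
Move 4: W@(2,3) -> caps B=0 W=0
Move 5: B@(1,3) -> caps B=0 W=0
Move 6: W@(0,1) -> caps B=0 W=0
Move 7: B@(3,0) -> caps B=0 W=0
Move 8: W@(3,2) -> caps B=0 W=0
Move 9: B@(1,0) -> caps B=0 W=0
Move 10: W@(2,0) -> caps B=0 W=0
Move 11: B@(2,1) -> caps B=1 W=0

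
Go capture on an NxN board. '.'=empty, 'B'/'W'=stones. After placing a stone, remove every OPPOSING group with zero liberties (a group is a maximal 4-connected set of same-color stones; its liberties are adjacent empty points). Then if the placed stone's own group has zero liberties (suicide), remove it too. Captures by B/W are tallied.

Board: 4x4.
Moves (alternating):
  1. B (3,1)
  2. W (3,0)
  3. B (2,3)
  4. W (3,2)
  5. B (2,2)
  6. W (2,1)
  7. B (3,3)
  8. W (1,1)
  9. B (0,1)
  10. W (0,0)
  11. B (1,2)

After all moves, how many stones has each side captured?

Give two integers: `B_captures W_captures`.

Move 1: B@(3,1) -> caps B=0 W=0
Move 2: W@(3,0) -> caps B=0 W=0
Move 3: B@(2,3) -> caps B=0 W=0
Move 4: W@(3,2) -> caps B=0 W=0
Move 5: B@(2,2) -> caps B=0 W=0
Move 6: W@(2,1) -> caps B=0 W=1
Move 7: B@(3,3) -> caps B=0 W=1
Move 8: W@(1,1) -> caps B=0 W=1
Move 9: B@(0,1) -> caps B=0 W=1
Move 10: W@(0,0) -> caps B=0 W=1
Move 11: B@(1,2) -> caps B=0 W=1

Answer: 0 1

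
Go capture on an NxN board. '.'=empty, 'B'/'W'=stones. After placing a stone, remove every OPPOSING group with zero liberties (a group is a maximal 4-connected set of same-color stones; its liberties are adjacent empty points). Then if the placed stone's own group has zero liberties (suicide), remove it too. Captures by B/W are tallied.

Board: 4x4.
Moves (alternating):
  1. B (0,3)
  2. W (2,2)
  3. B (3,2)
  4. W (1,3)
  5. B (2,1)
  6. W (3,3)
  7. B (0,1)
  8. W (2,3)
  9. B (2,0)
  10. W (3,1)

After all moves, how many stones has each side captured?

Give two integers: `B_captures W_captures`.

Move 1: B@(0,3) -> caps B=0 W=0
Move 2: W@(2,2) -> caps B=0 W=0
Move 3: B@(3,2) -> caps B=0 W=0
Move 4: W@(1,3) -> caps B=0 W=0
Move 5: B@(2,1) -> caps B=0 W=0
Move 6: W@(3,3) -> caps B=0 W=0
Move 7: B@(0,1) -> caps B=0 W=0
Move 8: W@(2,3) -> caps B=0 W=0
Move 9: B@(2,0) -> caps B=0 W=0
Move 10: W@(3,1) -> caps B=0 W=1

Answer: 0 1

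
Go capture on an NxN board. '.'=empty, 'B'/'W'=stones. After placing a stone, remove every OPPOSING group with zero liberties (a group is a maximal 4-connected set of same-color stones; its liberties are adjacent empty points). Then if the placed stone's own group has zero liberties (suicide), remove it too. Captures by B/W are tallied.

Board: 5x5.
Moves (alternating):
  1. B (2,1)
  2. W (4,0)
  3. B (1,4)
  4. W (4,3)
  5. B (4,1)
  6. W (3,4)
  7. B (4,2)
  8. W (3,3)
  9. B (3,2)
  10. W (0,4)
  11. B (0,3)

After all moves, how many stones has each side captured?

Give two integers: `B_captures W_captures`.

Answer: 1 0

Derivation:
Move 1: B@(2,1) -> caps B=0 W=0
Move 2: W@(4,0) -> caps B=0 W=0
Move 3: B@(1,4) -> caps B=0 W=0
Move 4: W@(4,3) -> caps B=0 W=0
Move 5: B@(4,1) -> caps B=0 W=0
Move 6: W@(3,4) -> caps B=0 W=0
Move 7: B@(4,2) -> caps B=0 W=0
Move 8: W@(3,3) -> caps B=0 W=0
Move 9: B@(3,2) -> caps B=0 W=0
Move 10: W@(0,4) -> caps B=0 W=0
Move 11: B@(0,3) -> caps B=1 W=0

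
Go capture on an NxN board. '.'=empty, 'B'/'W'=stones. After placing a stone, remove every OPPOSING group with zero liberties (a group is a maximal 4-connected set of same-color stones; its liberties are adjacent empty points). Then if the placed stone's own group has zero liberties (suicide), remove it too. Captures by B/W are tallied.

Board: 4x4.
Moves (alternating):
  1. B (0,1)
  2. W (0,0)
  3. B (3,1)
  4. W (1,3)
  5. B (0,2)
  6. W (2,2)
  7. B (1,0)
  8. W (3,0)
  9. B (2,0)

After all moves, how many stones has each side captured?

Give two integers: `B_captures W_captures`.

Move 1: B@(0,1) -> caps B=0 W=0
Move 2: W@(0,0) -> caps B=0 W=0
Move 3: B@(3,1) -> caps B=0 W=0
Move 4: W@(1,3) -> caps B=0 W=0
Move 5: B@(0,2) -> caps B=0 W=0
Move 6: W@(2,2) -> caps B=0 W=0
Move 7: B@(1,0) -> caps B=1 W=0
Move 8: W@(3,0) -> caps B=1 W=0
Move 9: B@(2,0) -> caps B=2 W=0

Answer: 2 0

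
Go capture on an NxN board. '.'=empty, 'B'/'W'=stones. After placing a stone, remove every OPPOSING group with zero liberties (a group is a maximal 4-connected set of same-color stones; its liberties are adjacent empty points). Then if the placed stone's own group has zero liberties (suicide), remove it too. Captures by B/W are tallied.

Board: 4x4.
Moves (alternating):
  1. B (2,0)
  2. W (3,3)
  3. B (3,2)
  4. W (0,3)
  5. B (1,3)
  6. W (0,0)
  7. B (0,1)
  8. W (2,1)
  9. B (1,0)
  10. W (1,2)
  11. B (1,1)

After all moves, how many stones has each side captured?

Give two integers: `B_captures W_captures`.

Move 1: B@(2,0) -> caps B=0 W=0
Move 2: W@(3,3) -> caps B=0 W=0
Move 3: B@(3,2) -> caps B=0 W=0
Move 4: W@(0,3) -> caps B=0 W=0
Move 5: B@(1,3) -> caps B=0 W=0
Move 6: W@(0,0) -> caps B=0 W=0
Move 7: B@(0,1) -> caps B=0 W=0
Move 8: W@(2,1) -> caps B=0 W=0
Move 9: B@(1,0) -> caps B=1 W=0
Move 10: W@(1,2) -> caps B=1 W=0
Move 11: B@(1,1) -> caps B=1 W=0

Answer: 1 0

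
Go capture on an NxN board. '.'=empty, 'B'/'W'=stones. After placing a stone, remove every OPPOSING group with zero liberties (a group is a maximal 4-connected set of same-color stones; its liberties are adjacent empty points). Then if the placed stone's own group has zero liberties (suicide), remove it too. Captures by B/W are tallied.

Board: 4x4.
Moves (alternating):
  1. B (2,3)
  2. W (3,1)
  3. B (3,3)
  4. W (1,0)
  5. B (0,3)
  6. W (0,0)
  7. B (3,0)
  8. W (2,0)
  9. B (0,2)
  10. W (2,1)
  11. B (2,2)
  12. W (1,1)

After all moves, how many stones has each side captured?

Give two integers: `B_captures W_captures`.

Move 1: B@(2,3) -> caps B=0 W=0
Move 2: W@(3,1) -> caps B=0 W=0
Move 3: B@(3,3) -> caps B=0 W=0
Move 4: W@(1,0) -> caps B=0 W=0
Move 5: B@(0,3) -> caps B=0 W=0
Move 6: W@(0,0) -> caps B=0 W=0
Move 7: B@(3,0) -> caps B=0 W=0
Move 8: W@(2,0) -> caps B=0 W=1
Move 9: B@(0,2) -> caps B=0 W=1
Move 10: W@(2,1) -> caps B=0 W=1
Move 11: B@(2,2) -> caps B=0 W=1
Move 12: W@(1,1) -> caps B=0 W=1

Answer: 0 1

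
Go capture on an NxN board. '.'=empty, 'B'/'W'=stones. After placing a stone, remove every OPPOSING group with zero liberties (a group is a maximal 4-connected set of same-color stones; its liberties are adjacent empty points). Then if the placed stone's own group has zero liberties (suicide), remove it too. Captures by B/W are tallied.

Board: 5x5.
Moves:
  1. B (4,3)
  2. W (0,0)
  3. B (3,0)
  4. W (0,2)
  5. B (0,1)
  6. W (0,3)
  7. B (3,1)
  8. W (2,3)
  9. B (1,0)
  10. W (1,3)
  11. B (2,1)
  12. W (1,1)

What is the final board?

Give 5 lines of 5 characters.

Move 1: B@(4,3) -> caps B=0 W=0
Move 2: W@(0,0) -> caps B=0 W=0
Move 3: B@(3,0) -> caps B=0 W=0
Move 4: W@(0,2) -> caps B=0 W=0
Move 5: B@(0,1) -> caps B=0 W=0
Move 6: W@(0,3) -> caps B=0 W=0
Move 7: B@(3,1) -> caps B=0 W=0
Move 8: W@(2,3) -> caps B=0 W=0
Move 9: B@(1,0) -> caps B=1 W=0
Move 10: W@(1,3) -> caps B=1 W=0
Move 11: B@(2,1) -> caps B=1 W=0
Move 12: W@(1,1) -> caps B=1 W=0

Answer: .BWW.
BW.W.
.B.W.
BB...
...B.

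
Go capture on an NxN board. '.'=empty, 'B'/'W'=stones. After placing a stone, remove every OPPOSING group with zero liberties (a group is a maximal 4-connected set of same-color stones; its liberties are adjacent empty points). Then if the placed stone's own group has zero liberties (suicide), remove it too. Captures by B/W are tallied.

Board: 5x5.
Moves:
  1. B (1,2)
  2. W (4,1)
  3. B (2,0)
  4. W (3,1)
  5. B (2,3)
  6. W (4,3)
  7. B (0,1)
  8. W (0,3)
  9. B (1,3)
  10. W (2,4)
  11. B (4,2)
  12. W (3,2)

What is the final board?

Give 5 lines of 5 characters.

Answer: .B.W.
..BB.
B..BW
.WW..
.W.W.

Derivation:
Move 1: B@(1,2) -> caps B=0 W=0
Move 2: W@(4,1) -> caps B=0 W=0
Move 3: B@(2,0) -> caps B=0 W=0
Move 4: W@(3,1) -> caps B=0 W=0
Move 5: B@(2,3) -> caps B=0 W=0
Move 6: W@(4,3) -> caps B=0 W=0
Move 7: B@(0,1) -> caps B=0 W=0
Move 8: W@(0,3) -> caps B=0 W=0
Move 9: B@(1,3) -> caps B=0 W=0
Move 10: W@(2,4) -> caps B=0 W=0
Move 11: B@(4,2) -> caps B=0 W=0
Move 12: W@(3,2) -> caps B=0 W=1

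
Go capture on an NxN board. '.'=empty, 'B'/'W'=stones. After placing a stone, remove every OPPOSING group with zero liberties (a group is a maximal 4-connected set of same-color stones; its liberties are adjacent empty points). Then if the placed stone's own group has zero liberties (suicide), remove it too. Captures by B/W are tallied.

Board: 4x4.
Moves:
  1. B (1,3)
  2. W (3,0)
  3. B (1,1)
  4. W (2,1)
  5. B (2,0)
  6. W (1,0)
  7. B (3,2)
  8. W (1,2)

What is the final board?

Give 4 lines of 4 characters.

Move 1: B@(1,3) -> caps B=0 W=0
Move 2: W@(3,0) -> caps B=0 W=0
Move 3: B@(1,1) -> caps B=0 W=0
Move 4: W@(2,1) -> caps B=0 W=0
Move 5: B@(2,0) -> caps B=0 W=0
Move 6: W@(1,0) -> caps B=0 W=1
Move 7: B@(3,2) -> caps B=0 W=1
Move 8: W@(1,2) -> caps B=0 W=1

Answer: ....
WBWB
.W..
W.B.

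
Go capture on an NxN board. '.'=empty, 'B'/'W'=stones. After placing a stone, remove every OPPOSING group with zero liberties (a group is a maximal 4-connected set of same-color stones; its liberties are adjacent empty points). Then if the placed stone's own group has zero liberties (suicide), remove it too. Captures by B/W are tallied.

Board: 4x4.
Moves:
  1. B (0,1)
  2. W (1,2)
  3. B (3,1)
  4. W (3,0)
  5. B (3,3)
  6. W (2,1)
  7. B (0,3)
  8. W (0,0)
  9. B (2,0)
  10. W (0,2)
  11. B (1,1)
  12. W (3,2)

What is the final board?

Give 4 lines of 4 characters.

Move 1: B@(0,1) -> caps B=0 W=0
Move 2: W@(1,2) -> caps B=0 W=0
Move 3: B@(3,1) -> caps B=0 W=0
Move 4: W@(3,0) -> caps B=0 W=0
Move 5: B@(3,3) -> caps B=0 W=0
Move 6: W@(2,1) -> caps B=0 W=0
Move 7: B@(0,3) -> caps B=0 W=0
Move 8: W@(0,0) -> caps B=0 W=0
Move 9: B@(2,0) -> caps B=1 W=0
Move 10: W@(0,2) -> caps B=1 W=0
Move 11: B@(1,1) -> caps B=1 W=0
Move 12: W@(3,2) -> caps B=1 W=0

Answer: WBWB
.BW.
BW..
.BWB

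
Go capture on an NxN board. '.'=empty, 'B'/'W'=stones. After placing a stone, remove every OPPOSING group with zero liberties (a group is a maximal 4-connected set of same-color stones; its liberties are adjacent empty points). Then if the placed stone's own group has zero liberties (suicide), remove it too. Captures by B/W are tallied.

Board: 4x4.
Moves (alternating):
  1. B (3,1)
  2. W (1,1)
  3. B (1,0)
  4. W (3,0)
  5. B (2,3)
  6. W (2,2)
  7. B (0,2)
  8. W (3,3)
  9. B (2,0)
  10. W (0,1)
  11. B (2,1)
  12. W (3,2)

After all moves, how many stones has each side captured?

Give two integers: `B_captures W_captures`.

Answer: 1 0

Derivation:
Move 1: B@(3,1) -> caps B=0 W=0
Move 2: W@(1,1) -> caps B=0 W=0
Move 3: B@(1,0) -> caps B=0 W=0
Move 4: W@(3,0) -> caps B=0 W=0
Move 5: B@(2,3) -> caps B=0 W=0
Move 6: W@(2,2) -> caps B=0 W=0
Move 7: B@(0,2) -> caps B=0 W=0
Move 8: W@(3,3) -> caps B=0 W=0
Move 9: B@(2,0) -> caps B=1 W=0
Move 10: W@(0,1) -> caps B=1 W=0
Move 11: B@(2,1) -> caps B=1 W=0
Move 12: W@(3,2) -> caps B=1 W=0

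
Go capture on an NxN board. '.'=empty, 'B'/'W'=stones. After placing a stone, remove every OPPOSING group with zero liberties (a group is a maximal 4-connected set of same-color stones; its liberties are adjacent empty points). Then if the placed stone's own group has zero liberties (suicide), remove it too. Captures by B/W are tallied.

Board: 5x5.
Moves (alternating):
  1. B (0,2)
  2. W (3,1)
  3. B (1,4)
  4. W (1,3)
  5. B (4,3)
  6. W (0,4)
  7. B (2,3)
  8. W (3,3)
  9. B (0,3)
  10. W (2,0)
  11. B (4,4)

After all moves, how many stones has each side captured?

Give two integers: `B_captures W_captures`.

Move 1: B@(0,2) -> caps B=0 W=0
Move 2: W@(3,1) -> caps B=0 W=0
Move 3: B@(1,4) -> caps B=0 W=0
Move 4: W@(1,3) -> caps B=0 W=0
Move 5: B@(4,3) -> caps B=0 W=0
Move 6: W@(0,4) -> caps B=0 W=0
Move 7: B@(2,3) -> caps B=0 W=0
Move 8: W@(3,3) -> caps B=0 W=0
Move 9: B@(0,3) -> caps B=1 W=0
Move 10: W@(2,0) -> caps B=1 W=0
Move 11: B@(4,4) -> caps B=1 W=0

Answer: 1 0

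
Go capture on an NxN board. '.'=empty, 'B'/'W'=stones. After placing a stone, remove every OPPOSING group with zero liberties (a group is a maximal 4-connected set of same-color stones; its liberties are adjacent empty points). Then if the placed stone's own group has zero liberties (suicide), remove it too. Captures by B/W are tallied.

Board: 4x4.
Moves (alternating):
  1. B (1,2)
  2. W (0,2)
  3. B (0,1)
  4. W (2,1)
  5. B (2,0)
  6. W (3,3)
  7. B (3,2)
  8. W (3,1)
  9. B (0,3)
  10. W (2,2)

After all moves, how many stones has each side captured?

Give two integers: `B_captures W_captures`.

Move 1: B@(1,2) -> caps B=0 W=0
Move 2: W@(0,2) -> caps B=0 W=0
Move 3: B@(0,1) -> caps B=0 W=0
Move 4: W@(2,1) -> caps B=0 W=0
Move 5: B@(2,0) -> caps B=0 W=0
Move 6: W@(3,3) -> caps B=0 W=0
Move 7: B@(3,2) -> caps B=0 W=0
Move 8: W@(3,1) -> caps B=0 W=0
Move 9: B@(0,3) -> caps B=1 W=0
Move 10: W@(2,2) -> caps B=1 W=1

Answer: 1 1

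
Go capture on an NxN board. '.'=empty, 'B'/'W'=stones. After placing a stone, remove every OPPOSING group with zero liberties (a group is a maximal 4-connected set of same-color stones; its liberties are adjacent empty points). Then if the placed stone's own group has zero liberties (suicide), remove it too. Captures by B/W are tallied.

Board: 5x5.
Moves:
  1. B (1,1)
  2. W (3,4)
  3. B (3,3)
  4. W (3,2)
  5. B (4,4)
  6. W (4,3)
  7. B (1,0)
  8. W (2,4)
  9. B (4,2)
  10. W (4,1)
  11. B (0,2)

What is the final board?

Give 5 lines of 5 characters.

Answer: ..B..
BB...
....W
..WBW
.W.W.

Derivation:
Move 1: B@(1,1) -> caps B=0 W=0
Move 2: W@(3,4) -> caps B=0 W=0
Move 3: B@(3,3) -> caps B=0 W=0
Move 4: W@(3,2) -> caps B=0 W=0
Move 5: B@(4,4) -> caps B=0 W=0
Move 6: W@(4,3) -> caps B=0 W=1
Move 7: B@(1,0) -> caps B=0 W=1
Move 8: W@(2,4) -> caps B=0 W=1
Move 9: B@(4,2) -> caps B=0 W=1
Move 10: W@(4,1) -> caps B=0 W=2
Move 11: B@(0,2) -> caps B=0 W=2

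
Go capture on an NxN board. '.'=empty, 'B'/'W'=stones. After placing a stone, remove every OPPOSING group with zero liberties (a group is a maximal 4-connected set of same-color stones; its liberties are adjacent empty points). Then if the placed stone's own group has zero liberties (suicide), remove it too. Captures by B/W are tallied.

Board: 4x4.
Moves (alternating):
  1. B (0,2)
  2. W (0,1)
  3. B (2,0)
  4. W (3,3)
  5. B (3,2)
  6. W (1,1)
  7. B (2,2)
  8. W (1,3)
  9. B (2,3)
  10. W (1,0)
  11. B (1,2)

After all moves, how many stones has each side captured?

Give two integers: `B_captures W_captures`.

Answer: 1 0

Derivation:
Move 1: B@(0,2) -> caps B=0 W=0
Move 2: W@(0,1) -> caps B=0 W=0
Move 3: B@(2,0) -> caps B=0 W=0
Move 4: W@(3,3) -> caps B=0 W=0
Move 5: B@(3,2) -> caps B=0 W=0
Move 6: W@(1,1) -> caps B=0 W=0
Move 7: B@(2,2) -> caps B=0 W=0
Move 8: W@(1,3) -> caps B=0 W=0
Move 9: B@(2,3) -> caps B=1 W=0
Move 10: W@(1,0) -> caps B=1 W=0
Move 11: B@(1,2) -> caps B=1 W=0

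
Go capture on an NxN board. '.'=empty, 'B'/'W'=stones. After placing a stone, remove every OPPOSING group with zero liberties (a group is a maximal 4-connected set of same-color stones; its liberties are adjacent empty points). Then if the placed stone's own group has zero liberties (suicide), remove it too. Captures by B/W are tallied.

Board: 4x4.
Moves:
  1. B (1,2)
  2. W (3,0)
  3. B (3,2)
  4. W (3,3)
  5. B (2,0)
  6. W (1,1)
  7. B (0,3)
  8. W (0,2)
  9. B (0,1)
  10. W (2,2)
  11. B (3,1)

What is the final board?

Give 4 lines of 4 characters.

Move 1: B@(1,2) -> caps B=0 W=0
Move 2: W@(3,0) -> caps B=0 W=0
Move 3: B@(3,2) -> caps B=0 W=0
Move 4: W@(3,3) -> caps B=0 W=0
Move 5: B@(2,0) -> caps B=0 W=0
Move 6: W@(1,1) -> caps B=0 W=0
Move 7: B@(0,3) -> caps B=0 W=0
Move 8: W@(0,2) -> caps B=0 W=0
Move 9: B@(0,1) -> caps B=1 W=0
Move 10: W@(2,2) -> caps B=1 W=0
Move 11: B@(3,1) -> caps B=2 W=0

Answer: .B.B
.WB.
B.W.
.BBW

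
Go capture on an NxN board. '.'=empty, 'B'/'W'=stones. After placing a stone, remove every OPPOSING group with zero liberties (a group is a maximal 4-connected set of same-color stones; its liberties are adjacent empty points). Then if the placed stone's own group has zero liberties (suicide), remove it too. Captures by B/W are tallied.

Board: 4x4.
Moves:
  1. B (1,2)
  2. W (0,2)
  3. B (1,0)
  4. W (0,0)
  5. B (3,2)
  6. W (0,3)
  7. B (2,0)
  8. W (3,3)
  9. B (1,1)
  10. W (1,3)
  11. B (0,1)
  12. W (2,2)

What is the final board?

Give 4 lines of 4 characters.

Answer: .BWW
BBBW
B.W.
..BW

Derivation:
Move 1: B@(1,2) -> caps B=0 W=0
Move 2: W@(0,2) -> caps B=0 W=0
Move 3: B@(1,0) -> caps B=0 W=0
Move 4: W@(0,0) -> caps B=0 W=0
Move 5: B@(3,2) -> caps B=0 W=0
Move 6: W@(0,3) -> caps B=0 W=0
Move 7: B@(2,0) -> caps B=0 W=0
Move 8: W@(3,3) -> caps B=0 W=0
Move 9: B@(1,1) -> caps B=0 W=0
Move 10: W@(1,3) -> caps B=0 W=0
Move 11: B@(0,1) -> caps B=1 W=0
Move 12: W@(2,2) -> caps B=1 W=0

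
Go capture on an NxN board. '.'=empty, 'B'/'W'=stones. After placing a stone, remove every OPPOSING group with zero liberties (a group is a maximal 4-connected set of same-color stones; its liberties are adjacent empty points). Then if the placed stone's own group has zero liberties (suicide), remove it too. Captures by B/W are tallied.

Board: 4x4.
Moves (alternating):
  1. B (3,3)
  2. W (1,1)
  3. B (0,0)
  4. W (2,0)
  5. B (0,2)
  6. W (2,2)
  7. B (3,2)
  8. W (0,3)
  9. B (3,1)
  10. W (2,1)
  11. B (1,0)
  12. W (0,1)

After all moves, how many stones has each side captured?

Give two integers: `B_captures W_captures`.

Move 1: B@(3,3) -> caps B=0 W=0
Move 2: W@(1,1) -> caps B=0 W=0
Move 3: B@(0,0) -> caps B=0 W=0
Move 4: W@(2,0) -> caps B=0 W=0
Move 5: B@(0,2) -> caps B=0 W=0
Move 6: W@(2,2) -> caps B=0 W=0
Move 7: B@(3,2) -> caps B=0 W=0
Move 8: W@(0,3) -> caps B=0 W=0
Move 9: B@(3,1) -> caps B=0 W=0
Move 10: W@(2,1) -> caps B=0 W=0
Move 11: B@(1,0) -> caps B=0 W=0
Move 12: W@(0,1) -> caps B=0 W=2

Answer: 0 2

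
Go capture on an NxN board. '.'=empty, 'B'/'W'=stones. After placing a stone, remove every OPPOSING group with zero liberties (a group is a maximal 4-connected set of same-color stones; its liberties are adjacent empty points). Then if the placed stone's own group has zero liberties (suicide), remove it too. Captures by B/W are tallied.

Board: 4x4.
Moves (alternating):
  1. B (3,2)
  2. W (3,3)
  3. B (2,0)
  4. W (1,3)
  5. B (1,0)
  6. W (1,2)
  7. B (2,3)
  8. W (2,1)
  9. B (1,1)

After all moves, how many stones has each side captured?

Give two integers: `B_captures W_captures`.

Move 1: B@(3,2) -> caps B=0 W=0
Move 2: W@(3,3) -> caps B=0 W=0
Move 3: B@(2,0) -> caps B=0 W=0
Move 4: W@(1,3) -> caps B=0 W=0
Move 5: B@(1,0) -> caps B=0 W=0
Move 6: W@(1,2) -> caps B=0 W=0
Move 7: B@(2,3) -> caps B=1 W=0
Move 8: W@(2,1) -> caps B=1 W=0
Move 9: B@(1,1) -> caps B=1 W=0

Answer: 1 0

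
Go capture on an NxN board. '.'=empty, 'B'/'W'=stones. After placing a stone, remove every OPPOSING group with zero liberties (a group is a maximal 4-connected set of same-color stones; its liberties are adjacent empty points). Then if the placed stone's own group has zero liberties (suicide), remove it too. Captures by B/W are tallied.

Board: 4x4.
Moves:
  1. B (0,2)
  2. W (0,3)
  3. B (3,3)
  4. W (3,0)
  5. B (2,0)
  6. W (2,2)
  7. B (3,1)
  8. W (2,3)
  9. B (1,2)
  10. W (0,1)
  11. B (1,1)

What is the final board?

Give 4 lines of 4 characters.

Move 1: B@(0,2) -> caps B=0 W=0
Move 2: W@(0,3) -> caps B=0 W=0
Move 3: B@(3,3) -> caps B=0 W=0
Move 4: W@(3,0) -> caps B=0 W=0
Move 5: B@(2,0) -> caps B=0 W=0
Move 6: W@(2,2) -> caps B=0 W=0
Move 7: B@(3,1) -> caps B=1 W=0
Move 8: W@(2,3) -> caps B=1 W=0
Move 9: B@(1,2) -> caps B=1 W=0
Move 10: W@(0,1) -> caps B=1 W=0
Move 11: B@(1,1) -> caps B=1 W=0

Answer: .WBW
.BB.
B.WW
.B.B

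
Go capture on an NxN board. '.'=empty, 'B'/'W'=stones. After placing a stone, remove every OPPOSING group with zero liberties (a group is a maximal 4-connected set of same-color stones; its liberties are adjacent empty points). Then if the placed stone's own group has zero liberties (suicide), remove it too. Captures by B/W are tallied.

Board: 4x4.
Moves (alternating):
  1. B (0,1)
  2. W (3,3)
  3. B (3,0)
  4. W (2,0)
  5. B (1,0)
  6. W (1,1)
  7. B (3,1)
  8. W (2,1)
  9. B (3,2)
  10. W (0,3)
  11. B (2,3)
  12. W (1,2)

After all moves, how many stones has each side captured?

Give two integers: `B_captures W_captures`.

Move 1: B@(0,1) -> caps B=0 W=0
Move 2: W@(3,3) -> caps B=0 W=0
Move 3: B@(3,0) -> caps B=0 W=0
Move 4: W@(2,0) -> caps B=0 W=0
Move 5: B@(1,0) -> caps B=0 W=0
Move 6: W@(1,1) -> caps B=0 W=0
Move 7: B@(3,1) -> caps B=0 W=0
Move 8: W@(2,1) -> caps B=0 W=0
Move 9: B@(3,2) -> caps B=0 W=0
Move 10: W@(0,3) -> caps B=0 W=0
Move 11: B@(2,3) -> caps B=1 W=0
Move 12: W@(1,2) -> caps B=1 W=0

Answer: 1 0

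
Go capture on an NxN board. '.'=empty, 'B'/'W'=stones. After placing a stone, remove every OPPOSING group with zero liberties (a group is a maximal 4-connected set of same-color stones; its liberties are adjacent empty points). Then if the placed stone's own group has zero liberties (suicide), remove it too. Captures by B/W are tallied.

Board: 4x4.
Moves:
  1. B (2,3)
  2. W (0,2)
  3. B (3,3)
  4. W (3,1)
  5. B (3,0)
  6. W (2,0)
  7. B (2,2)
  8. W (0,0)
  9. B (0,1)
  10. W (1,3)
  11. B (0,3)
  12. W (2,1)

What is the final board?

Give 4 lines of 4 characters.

Answer: WBW.
...W
WWBB
.W.B

Derivation:
Move 1: B@(2,3) -> caps B=0 W=0
Move 2: W@(0,2) -> caps B=0 W=0
Move 3: B@(3,3) -> caps B=0 W=0
Move 4: W@(3,1) -> caps B=0 W=0
Move 5: B@(3,0) -> caps B=0 W=0
Move 6: W@(2,0) -> caps B=0 W=1
Move 7: B@(2,2) -> caps B=0 W=1
Move 8: W@(0,0) -> caps B=0 W=1
Move 9: B@(0,1) -> caps B=0 W=1
Move 10: W@(1,3) -> caps B=0 W=1
Move 11: B@(0,3) -> caps B=0 W=1
Move 12: W@(2,1) -> caps B=0 W=1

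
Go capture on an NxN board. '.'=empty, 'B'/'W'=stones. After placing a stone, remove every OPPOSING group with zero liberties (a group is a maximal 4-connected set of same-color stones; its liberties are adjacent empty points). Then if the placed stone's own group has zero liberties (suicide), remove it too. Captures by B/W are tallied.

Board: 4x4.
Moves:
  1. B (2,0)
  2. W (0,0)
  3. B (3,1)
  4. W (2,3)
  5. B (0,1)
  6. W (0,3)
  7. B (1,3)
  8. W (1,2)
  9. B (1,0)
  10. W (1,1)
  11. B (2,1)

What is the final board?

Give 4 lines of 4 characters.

Move 1: B@(2,0) -> caps B=0 W=0
Move 2: W@(0,0) -> caps B=0 W=0
Move 3: B@(3,1) -> caps B=0 W=0
Move 4: W@(2,3) -> caps B=0 W=0
Move 5: B@(0,1) -> caps B=0 W=0
Move 6: W@(0,3) -> caps B=0 W=0
Move 7: B@(1,3) -> caps B=0 W=0
Move 8: W@(1,2) -> caps B=0 W=1
Move 9: B@(1,0) -> caps B=1 W=1
Move 10: W@(1,1) -> caps B=1 W=1
Move 11: B@(2,1) -> caps B=1 W=1

Answer: .B.W
BWW.
BB.W
.B..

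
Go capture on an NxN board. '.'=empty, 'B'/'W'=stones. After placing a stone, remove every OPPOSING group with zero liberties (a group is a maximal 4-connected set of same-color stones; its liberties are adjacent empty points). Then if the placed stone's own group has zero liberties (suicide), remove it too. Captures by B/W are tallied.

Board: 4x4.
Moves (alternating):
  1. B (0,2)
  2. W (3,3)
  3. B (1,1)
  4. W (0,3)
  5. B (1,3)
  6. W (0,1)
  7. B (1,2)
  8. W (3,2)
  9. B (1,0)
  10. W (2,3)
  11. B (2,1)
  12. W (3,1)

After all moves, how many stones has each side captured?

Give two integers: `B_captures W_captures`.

Move 1: B@(0,2) -> caps B=0 W=0
Move 2: W@(3,3) -> caps B=0 W=0
Move 3: B@(1,1) -> caps B=0 W=0
Move 4: W@(0,3) -> caps B=0 W=0
Move 5: B@(1,3) -> caps B=1 W=0
Move 6: W@(0,1) -> caps B=1 W=0
Move 7: B@(1,2) -> caps B=1 W=0
Move 8: W@(3,2) -> caps B=1 W=0
Move 9: B@(1,0) -> caps B=1 W=0
Move 10: W@(2,3) -> caps B=1 W=0
Move 11: B@(2,1) -> caps B=1 W=0
Move 12: W@(3,1) -> caps B=1 W=0

Answer: 1 0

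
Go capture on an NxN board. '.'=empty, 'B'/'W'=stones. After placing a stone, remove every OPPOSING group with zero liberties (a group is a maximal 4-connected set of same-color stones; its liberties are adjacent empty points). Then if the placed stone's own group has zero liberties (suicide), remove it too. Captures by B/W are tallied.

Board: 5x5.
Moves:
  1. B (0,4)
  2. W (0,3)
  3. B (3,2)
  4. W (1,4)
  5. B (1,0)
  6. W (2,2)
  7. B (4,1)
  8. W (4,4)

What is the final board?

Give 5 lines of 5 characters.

Answer: ...W.
B...W
..W..
..B..
.B..W

Derivation:
Move 1: B@(0,4) -> caps B=0 W=0
Move 2: W@(0,3) -> caps B=0 W=0
Move 3: B@(3,2) -> caps B=0 W=0
Move 4: W@(1,4) -> caps B=0 W=1
Move 5: B@(1,0) -> caps B=0 W=1
Move 6: W@(2,2) -> caps B=0 W=1
Move 7: B@(4,1) -> caps B=0 W=1
Move 8: W@(4,4) -> caps B=0 W=1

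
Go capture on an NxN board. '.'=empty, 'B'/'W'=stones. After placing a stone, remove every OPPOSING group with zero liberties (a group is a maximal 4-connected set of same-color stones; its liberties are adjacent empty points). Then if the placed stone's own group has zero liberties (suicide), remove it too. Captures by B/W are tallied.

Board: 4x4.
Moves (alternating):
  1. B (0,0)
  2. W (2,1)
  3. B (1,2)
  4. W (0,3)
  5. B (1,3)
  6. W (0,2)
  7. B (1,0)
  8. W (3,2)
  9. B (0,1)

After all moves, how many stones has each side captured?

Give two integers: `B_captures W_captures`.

Move 1: B@(0,0) -> caps B=0 W=0
Move 2: W@(2,1) -> caps B=0 W=0
Move 3: B@(1,2) -> caps B=0 W=0
Move 4: W@(0,3) -> caps B=0 W=0
Move 5: B@(1,3) -> caps B=0 W=0
Move 6: W@(0,2) -> caps B=0 W=0
Move 7: B@(1,0) -> caps B=0 W=0
Move 8: W@(3,2) -> caps B=0 W=0
Move 9: B@(0,1) -> caps B=2 W=0

Answer: 2 0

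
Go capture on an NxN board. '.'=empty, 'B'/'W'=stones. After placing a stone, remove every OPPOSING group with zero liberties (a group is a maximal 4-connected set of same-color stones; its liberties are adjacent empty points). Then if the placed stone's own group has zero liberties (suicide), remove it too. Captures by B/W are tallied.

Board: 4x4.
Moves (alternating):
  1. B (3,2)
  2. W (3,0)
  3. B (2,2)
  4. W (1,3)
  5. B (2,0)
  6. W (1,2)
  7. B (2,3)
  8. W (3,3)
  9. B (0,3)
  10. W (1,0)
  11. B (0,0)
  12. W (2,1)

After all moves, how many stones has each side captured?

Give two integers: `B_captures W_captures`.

Answer: 0 1

Derivation:
Move 1: B@(3,2) -> caps B=0 W=0
Move 2: W@(3,0) -> caps B=0 W=0
Move 3: B@(2,2) -> caps B=0 W=0
Move 4: W@(1,3) -> caps B=0 W=0
Move 5: B@(2,0) -> caps B=0 W=0
Move 6: W@(1,2) -> caps B=0 W=0
Move 7: B@(2,3) -> caps B=0 W=0
Move 8: W@(3,3) -> caps B=0 W=0
Move 9: B@(0,3) -> caps B=0 W=0
Move 10: W@(1,0) -> caps B=0 W=0
Move 11: B@(0,0) -> caps B=0 W=0
Move 12: W@(2,1) -> caps B=0 W=1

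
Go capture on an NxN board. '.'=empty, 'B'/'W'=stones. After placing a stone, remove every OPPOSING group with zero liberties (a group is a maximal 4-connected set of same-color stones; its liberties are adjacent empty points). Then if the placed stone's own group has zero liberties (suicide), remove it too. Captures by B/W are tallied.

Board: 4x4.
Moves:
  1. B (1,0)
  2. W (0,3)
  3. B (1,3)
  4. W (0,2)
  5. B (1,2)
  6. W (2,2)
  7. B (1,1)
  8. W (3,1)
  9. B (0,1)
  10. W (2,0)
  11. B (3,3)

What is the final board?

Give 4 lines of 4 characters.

Answer: .B..
BBBB
W.W.
.W.B

Derivation:
Move 1: B@(1,0) -> caps B=0 W=0
Move 2: W@(0,3) -> caps B=0 W=0
Move 3: B@(1,3) -> caps B=0 W=0
Move 4: W@(0,2) -> caps B=0 W=0
Move 5: B@(1,2) -> caps B=0 W=0
Move 6: W@(2,2) -> caps B=0 W=0
Move 7: B@(1,1) -> caps B=0 W=0
Move 8: W@(3,1) -> caps B=0 W=0
Move 9: B@(0,1) -> caps B=2 W=0
Move 10: W@(2,0) -> caps B=2 W=0
Move 11: B@(3,3) -> caps B=2 W=0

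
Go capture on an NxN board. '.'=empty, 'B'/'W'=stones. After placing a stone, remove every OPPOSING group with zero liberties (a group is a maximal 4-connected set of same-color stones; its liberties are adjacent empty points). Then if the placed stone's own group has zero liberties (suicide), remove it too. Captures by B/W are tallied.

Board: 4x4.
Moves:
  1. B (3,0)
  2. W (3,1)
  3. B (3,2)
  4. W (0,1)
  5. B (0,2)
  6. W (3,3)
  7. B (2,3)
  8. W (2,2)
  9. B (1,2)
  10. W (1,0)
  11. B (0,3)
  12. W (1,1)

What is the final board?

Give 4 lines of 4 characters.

Move 1: B@(3,0) -> caps B=0 W=0
Move 2: W@(3,1) -> caps B=0 W=0
Move 3: B@(3,2) -> caps B=0 W=0
Move 4: W@(0,1) -> caps B=0 W=0
Move 5: B@(0,2) -> caps B=0 W=0
Move 6: W@(3,3) -> caps B=0 W=0
Move 7: B@(2,3) -> caps B=1 W=0
Move 8: W@(2,2) -> caps B=1 W=0
Move 9: B@(1,2) -> caps B=1 W=0
Move 10: W@(1,0) -> caps B=1 W=0
Move 11: B@(0,3) -> caps B=1 W=0
Move 12: W@(1,1) -> caps B=1 W=0

Answer: .WBB
WWB.
..WB
BWB.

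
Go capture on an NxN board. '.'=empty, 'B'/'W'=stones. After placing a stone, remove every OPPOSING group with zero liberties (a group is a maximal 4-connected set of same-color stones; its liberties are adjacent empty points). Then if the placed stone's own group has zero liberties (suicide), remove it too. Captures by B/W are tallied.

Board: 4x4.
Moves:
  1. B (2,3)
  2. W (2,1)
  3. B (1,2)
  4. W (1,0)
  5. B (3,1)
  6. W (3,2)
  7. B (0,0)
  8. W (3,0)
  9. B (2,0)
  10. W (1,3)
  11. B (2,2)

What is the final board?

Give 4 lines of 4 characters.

Answer: B...
W.BW
.WBB
W.W.

Derivation:
Move 1: B@(2,3) -> caps B=0 W=0
Move 2: W@(2,1) -> caps B=0 W=0
Move 3: B@(1,2) -> caps B=0 W=0
Move 4: W@(1,0) -> caps B=0 W=0
Move 5: B@(3,1) -> caps B=0 W=0
Move 6: W@(3,2) -> caps B=0 W=0
Move 7: B@(0,0) -> caps B=0 W=0
Move 8: W@(3,0) -> caps B=0 W=1
Move 9: B@(2,0) -> caps B=0 W=1
Move 10: W@(1,3) -> caps B=0 W=1
Move 11: B@(2,2) -> caps B=0 W=1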